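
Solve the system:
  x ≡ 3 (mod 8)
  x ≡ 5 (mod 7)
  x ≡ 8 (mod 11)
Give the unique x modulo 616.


Moduli 8, 7, 11 are pairwise coprime; by CRT there is a unique solution modulo M = 8 · 7 · 11 = 616.
Solve pairwise, accumulating the modulus:
  Start with x ≡ 3 (mod 8).
  Combine with x ≡ 5 (mod 7): since gcd(8, 7) = 1, we get a unique residue mod 56.
    Write x = 3 + 8·t and substitute into x ≡ 5 (mod 7): 8·t ≡ 5 − 3 = 2 (mod 7).
    Reduce coefficients mod 7: 1·t ≡ 2 (mod 7).
    So t ≡ 2 (mod 7).
    Then x = 3 + 8·2 = 19, valid modulo lcm(8, 7) = 56: x ≡ 19 (mod 56).
  Combine with x ≡ 8 (mod 11): since gcd(56, 11) = 1, we get a unique residue mod 616.
    Write x = 19 + 56·t and substitute into x ≡ 8 (mod 11): 56·t ≡ 8 − 19 = -11 (mod 11).
    Reduce coefficients mod 11: 1·t ≡ 0 (mod 11).
    So t ≡ 0 (mod 11).
    Then x = 19 + 56·0 = 19, valid modulo lcm(56, 11) = 616: x ≡ 19 (mod 616).
Verify: 19 mod 8 = 3 ✓, 19 mod 7 = 5 ✓, 19 mod 11 = 8 ✓.

x ≡ 19 (mod 616).


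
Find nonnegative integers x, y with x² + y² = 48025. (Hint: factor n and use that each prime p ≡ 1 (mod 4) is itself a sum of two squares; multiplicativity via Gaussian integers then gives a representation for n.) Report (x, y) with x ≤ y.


Step 1: Factor n = 48025 = 5^2 · 17 · 113.
Step 2: Check the mod-4 condition on each prime factor: 5 ≡ 1 (mod 4), exponent 2; 17 ≡ 1 (mod 4), exponent 1; 113 ≡ 1 (mod 4), exponent 1.
All primes ≡ 3 (mod 4) appear to even exponent (or don't appear), so by the two-squares theorem n IS expressible as a sum of two squares.
Step 3: Build a representation. Group n = k² · m with k = 5 and m = 17 · 113 = 1921 (a product of primes ≡ 1 (mod 4)); a representation of m scales to one of n via (k·x)² + (k·y)² = k²(x² + y²). Each prime p ≡ 1 (mod 4) is itself a sum of two squares; find a² by testing p − a² for a perfect square:
  17: 17 − 1² = 16 = 4² ⇒ 17 = 1² + 4².
  113: 113 − 1² = 112, 113 − 2² = 109, 113 − 3² = 104, 113 − 4² = 97, 113 − 5² = 88, 113 − 6² = 77, 113 − 7² = 64 = 8² ⇒ 113 = 7² + 8².
  Combine using the Brahmagupta–Fibonacci identity (a² + b²)(c² + d²) = (ac − bd)² + (ad + bc)² = (ac + bd)² + (ad − bc)²:
  17 · 113 = 1921: from (1² + 4²)(7² + 8²), take (1·7 − 4·8, 1·8 + 4·7) = (7 − 32, 8 + 28) = (-25, 36); dropping signs (only squares matter) gives (25, 36); check 25² + 36² = 625 + 1296 = 1921 ✓.
  Scale by k = 5: (5·25, 5·36) = (125, 180).
Step 4: Order so x ≤ y and verify: 125² + 180² = 15625 + 32400 = 48025 = n. ✓

n = 48025 = 125² + 180² (one valid representation with x ≤ y).


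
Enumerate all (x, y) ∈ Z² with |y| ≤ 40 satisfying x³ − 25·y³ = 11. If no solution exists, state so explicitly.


The equation is x³ - 25y³ = 11. For fixed y, x³ = 25·y³ + 11, so a solution requires the RHS to be a perfect cube.
Strategy: iterate y from -40 to 40, compute RHS = 25·y³ + 11, and check whether it is a (positive or negative) perfect cube.
Check small values of y:
  y = 0: RHS = 11 is not a perfect cube.
  y = 1: RHS = 36 is not a perfect cube.
  y = -1: RHS = -14 is not a perfect cube.
  y = 2: RHS = 211 is not a perfect cube.
  y = -2: RHS = -189 is not a perfect cube.
  y = 3: RHS = 686 is not a perfect cube.
  y = -3: RHS = -664 is not a perfect cube.
Continuing the search up to |y| = 40 finds no solutions either.
No (x, y) in the scanned range satisfies the equation.

No integer solutions with |y| ≤ 40.


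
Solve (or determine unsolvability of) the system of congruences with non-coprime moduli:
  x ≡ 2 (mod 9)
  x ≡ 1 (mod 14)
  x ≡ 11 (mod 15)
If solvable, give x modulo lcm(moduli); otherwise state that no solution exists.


Moduli 9, 14, 15 are not pairwise coprime, so CRT works modulo lcm(m_i) when all pairwise compatibility conditions hold.
Pairwise compatibility: gcd(m_i, m_j) must divide a_i - a_j for every pair.
Merge one congruence at a time:
  Start: x ≡ 2 (mod 9).
  Combine with x ≡ 1 (mod 14): gcd(9, 14) = 1; 1 - 2 = -1, which IS divisible by 1, so compatible.
    Write x = 2 + 9·t and substitute into x ≡ 1 (mod 14): 9·t ≡ 1 − 2 = -1 (mod 14).
    Reduce coefficients mod 14: 9·t ≡ 13 (mod 14).
    The inverse of 9 mod 14 is 11 (since 9·11 = 99 = 7·14 + 1), so t ≡ 11·13 = 143 ≡ 3 (mod 14).
    Then x = 2 + 9·3 = 29, valid modulo lcm(9, 14) = 126: x ≡ 29 (mod 126).
  Combine with x ≡ 11 (mod 15): gcd(126, 15) = 3; 11 - 29 = -18, which IS divisible by 3, so compatible.
    Write x = 29 + 126·t and substitute into x ≡ 11 (mod 15): 126·t ≡ 11 − 29 = -18 (mod 15).
    Divide the congruence (and modulus) by g = 3: 42·t ≡ -6 (mod 5).
    Reduce coefficients mod 5: 2·t ≡ 4 (mod 5).
    The inverse of 2 mod 5 is 3 (since 2·3 = 6 = 1·5 + 1), so t ≡ 3·4 = 12 ≡ 2 (mod 5).
    Then x = 29 + 126·2 = 281, valid modulo lcm(126, 15) = 630: x ≡ 281 (mod 630).
Verify: 281 mod 9 = 2, 281 mod 14 = 1, 281 mod 15 = 11.

x ≡ 281 (mod 630).


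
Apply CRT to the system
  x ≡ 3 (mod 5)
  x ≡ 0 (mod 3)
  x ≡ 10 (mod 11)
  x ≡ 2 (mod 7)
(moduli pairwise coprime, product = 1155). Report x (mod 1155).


Product of moduli M = 5 · 3 · 11 · 7 = 1155.
Merge one congruence at a time:
  Start: x ≡ 3 (mod 5).
  Combine with x ≡ 0 (mod 3); new modulus lcm = 15.
    Write x = 3 + 5·t and substitute into x ≡ 0 (mod 3): 5·t ≡ 0 − 3 = -3 (mod 3).
    Reduce coefficients mod 3: 2·t ≡ 0 (mod 3).
    The inverse of 2 mod 3 is 2 (since 2·2 = 4 = 1·3 + 1), so t ≡ 2·0 = 0 ≡ 0 (mod 3).
    Then x = 3 + 5·0 = 3, valid modulo lcm(5, 3) = 15: x ≡ 3 (mod 15).
  Combine with x ≡ 10 (mod 11); new modulus lcm = 165.
    Write x = 3 + 15·t and substitute into x ≡ 10 (mod 11): 15·t ≡ 10 − 3 = 7 (mod 11).
    Reduce coefficients mod 11: 4·t ≡ 7 (mod 11).
    The inverse of 4 mod 11 is 3 (since 4·3 = 12 = 1·11 + 1), so t ≡ 3·7 = 21 ≡ 10 (mod 11).
    Then x = 3 + 15·10 = 153, valid modulo lcm(15, 11) = 165: x ≡ 153 (mod 165).
  Combine with x ≡ 2 (mod 7); new modulus lcm = 1155.
    Write x = 153 + 165·t and substitute into x ≡ 2 (mod 7): 165·t ≡ 2 − 153 = -151 (mod 7).
    Reduce coefficients mod 7: 4·t ≡ 3 (mod 7).
    The inverse of 4 mod 7 is 2 (since 4·2 = 8 = 1·7 + 1), so t ≡ 2·3 = 6 ≡ 6 (mod 7).
    Then x = 153 + 165·6 = 1143, valid modulo lcm(165, 7) = 1155: x ≡ 1143 (mod 1155).
Verify against each original: 1143 mod 5 = 3, 1143 mod 3 = 0, 1143 mod 11 = 10, 1143 mod 7 = 2.

x ≡ 1143 (mod 1155).


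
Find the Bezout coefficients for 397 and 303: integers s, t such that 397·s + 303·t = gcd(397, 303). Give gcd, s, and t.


Euclidean algorithm on (397, 303) — divide until remainder is 0:
  397 = 1 · 303 + 94
  303 = 3 · 94 + 21
  94 = 4 · 21 + 10
  21 = 2 · 10 + 1
  10 = 10 · 1 + 0
gcd(397, 303) = 1.
Track Bezout coefficients alongside the remainders: start with r₀ = 397 = a·1 + b·0 (s = 1, t = 0) and r₁ = 303 = a·0 + b·1 (s = 0, t = 1); each new remainder r_{k+1} = r_{k-1} − q_k·r_k inherits s_{k+1} = s_{k-1} − q_k·s_k, t_{k+1} = t_{k-1} − q_k·t_k, so r_k = a·s_k + b·t_k at every step:
  q = 1: r = 94, s = 1 − 1·0 = 1, t = 0 − 1·1 = -1  (check: 397·1 + 303·(-1) = 94)
  q = 3: r = 21, s = 0 − 3·1 = -3, t = 1 − 3·(-1) = 4  (check: 397·(-3) + 303·4 = 21)
  q = 4: r = 10, s = 1 − 4·(-3) = 13, t = -1 − 4·4 = -17  (check: 397·13 + 303·(-17) = 10)
  q = 2: r = 1, s = -3 − 2·13 = -29, t = 4 − 2·(-17) = 38  (check: 397·(-29) + 303·38 = 1)
The row with r = 1 (the gcd) gives the Bezout coefficients s = -29, t = 38.
Result: 397 · (-29) + 303 · (38) = 1.

gcd(397, 303) = 1; s = -29, t = 38 (check: 397·(-29) + 303·38 = 1).


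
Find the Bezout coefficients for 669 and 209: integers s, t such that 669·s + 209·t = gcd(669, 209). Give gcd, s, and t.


Euclidean algorithm on (669, 209) — divide until remainder is 0:
  669 = 3 · 209 + 42
  209 = 4 · 42 + 41
  42 = 1 · 41 + 1
  41 = 41 · 1 + 0
gcd(669, 209) = 1.
Track Bezout coefficients alongside the remainders: start with r₀ = 669 = a·1 + b·0 (s = 1, t = 0) and r₁ = 209 = a·0 + b·1 (s = 0, t = 1); each new remainder r_{k+1} = r_{k-1} − q_k·r_k inherits s_{k+1} = s_{k-1} − q_k·s_k, t_{k+1} = t_{k-1} − q_k·t_k, so r_k = a·s_k + b·t_k at every step:
  q = 3: r = 42, s = 1 − 3·0 = 1, t = 0 − 3·1 = -3  (check: 669·1 + 209·(-3) = 42)
  q = 4: r = 41, s = 0 − 4·1 = -4, t = 1 − 4·(-3) = 13  (check: 669·(-4) + 209·13 = 41)
  q = 1: r = 1, s = 1 − 1·(-4) = 5, t = -3 − 1·13 = -16  (check: 669·5 + 209·(-16) = 1)
The row with r = 1 (the gcd) gives the Bezout coefficients s = 5, t = -16.
Result: 669 · (5) + 209 · (-16) = 1.

gcd(669, 209) = 1; s = 5, t = -16 (check: 669·5 + 209·(-16) = 1).


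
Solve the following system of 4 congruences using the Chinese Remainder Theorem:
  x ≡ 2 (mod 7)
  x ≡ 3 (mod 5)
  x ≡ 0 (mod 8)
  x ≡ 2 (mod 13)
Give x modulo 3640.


Product of moduli M = 7 · 5 · 8 · 13 = 3640.
Merge one congruence at a time:
  Start: x ≡ 2 (mod 7).
  Combine with x ≡ 3 (mod 5); new modulus lcm = 35.
    Write x = 2 + 7·t and substitute into x ≡ 3 (mod 5): 7·t ≡ 3 − 2 = 1 (mod 5).
    Reduce coefficients mod 5: 2·t ≡ 1 (mod 5).
    The inverse of 2 mod 5 is 3 (since 2·3 = 6 = 1·5 + 1), so t ≡ 3·1 = 3 ≡ 3 (mod 5).
    Then x = 2 + 7·3 = 23, valid modulo lcm(7, 5) = 35: x ≡ 23 (mod 35).
  Combine with x ≡ 0 (mod 8); new modulus lcm = 280.
    Write x = 23 + 35·t and substitute into x ≡ 0 (mod 8): 35·t ≡ 0 − 23 = -23 (mod 8).
    Reduce coefficients mod 8: 3·t ≡ 1 (mod 8).
    The inverse of 3 mod 8 is 3 (since 3·3 = 9 = 1·8 + 1), so t ≡ 3·1 = 3 ≡ 3 (mod 8).
    Then x = 23 + 35·3 = 128, valid modulo lcm(35, 8) = 280: x ≡ 128 (mod 280).
  Combine with x ≡ 2 (mod 13); new modulus lcm = 3640.
    Write x = 128 + 280·t and substitute into x ≡ 2 (mod 13): 280·t ≡ 2 − 128 = -126 (mod 13).
    Reduce coefficients mod 13: 7·t ≡ 4 (mod 13).
    The inverse of 7 mod 13 is 2 (since 7·2 = 14 = 1·13 + 1), so t ≡ 2·4 = 8 ≡ 8 (mod 13).
    Then x = 128 + 280·8 = 2368, valid modulo lcm(280, 13) = 3640: x ≡ 2368 (mod 3640).
Verify against each original: 2368 mod 7 = 2, 2368 mod 5 = 3, 2368 mod 8 = 0, 2368 mod 13 = 2.

x ≡ 2368 (mod 3640).


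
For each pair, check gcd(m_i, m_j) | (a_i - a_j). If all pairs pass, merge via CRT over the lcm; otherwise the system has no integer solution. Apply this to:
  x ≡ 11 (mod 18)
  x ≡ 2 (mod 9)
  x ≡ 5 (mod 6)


Moduli 18, 9, 6 are not pairwise coprime, so CRT works modulo lcm(m_i) when all pairwise compatibility conditions hold.
Pairwise compatibility: gcd(m_i, m_j) must divide a_i - a_j for every pair.
Merge one congruence at a time:
  Start: x ≡ 11 (mod 18).
  Combine with x ≡ 2 (mod 9): gcd(18, 9) = 9; 2 - 11 = -9, which IS divisible by 9, so compatible.
    Write x = 11 + 18·t and substitute into x ≡ 2 (mod 9): 18·t ≡ 2 − 11 = -9 (mod 9).
    Divide the congruence (and modulus) by g = 9: 2·t ≡ -1 (mod 1).
    Modulo 1 every t works; take t = 0.
    Then x = 11 + 18·0 = 11, valid modulo lcm(18, 9) = 18: x ≡ 11 (mod 18).
  Combine with x ≡ 5 (mod 6): gcd(18, 6) = 6; 5 - 11 = -6, which IS divisible by 6, so compatible.
    Write x = 11 + 18·t and substitute into x ≡ 5 (mod 6): 18·t ≡ 5 − 11 = -6 (mod 6).
    Divide the congruence (and modulus) by g = 6: 3·t ≡ -1 (mod 1).
    Modulo 1 every t works; take t = 0.
    Then x = 11 + 18·0 = 11, valid modulo lcm(18, 6) = 18: x ≡ 11 (mod 18).
Verify: 11 mod 18 = 11, 11 mod 9 = 2, 11 mod 6 = 5.

x ≡ 11 (mod 18).


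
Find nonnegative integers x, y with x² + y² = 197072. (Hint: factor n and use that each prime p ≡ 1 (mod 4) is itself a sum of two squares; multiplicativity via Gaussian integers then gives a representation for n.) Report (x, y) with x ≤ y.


Step 1: Factor n = 197072 = 2^4 · 109 · 113.
Step 2: Check the mod-4 condition on each prime factor: 2 = 2 (special); 109 ≡ 1 (mod 4), exponent 1; 113 ≡ 1 (mod 4), exponent 1.
All primes ≡ 3 (mod 4) appear to even exponent (or don't appear), so by the two-squares theorem n IS expressible as a sum of two squares.
Step 3: Build a representation. Group n = k² · m with k = 4 and m = 109 · 113 = 12317 (a product of primes ≡ 1 (mod 4)); a representation of m scales to one of n via (k·x)² + (k·y)² = k²(x² + y²). Each prime p ≡ 1 (mod 4) is itself a sum of two squares; find a² by testing p − a² for a perfect square:
  109: 109 − 1² = 108, 109 − 2² = 105, 109 − 3² = 100 = 10² ⇒ 109 = 3² + 10².
  113: 113 − 1² = 112, 113 − 2² = 109, 113 − 3² = 104, 113 − 4² = 97, 113 − 5² = 88, 113 − 6² = 77, 113 − 7² = 64 = 8² ⇒ 113 = 7² + 8².
  Combine using the Brahmagupta–Fibonacci identity (a² + b²)(c² + d²) = (ac − bd)² + (ad + bc)² = (ac + bd)² + (ad − bc)²:
  109 · 113 = 12317: from (3² + 10²)(7² + 8²), take (3·7 − 10·8, 3·8 + 10·7) = (21 − 80, 24 + 70) = (-59, 94); dropping signs (only squares matter) gives (59, 94); check 59² + 94² = 3481 + 8836 = 12317 ✓.
  Scale by k = 4: (4·59, 4·94) = (236, 376).
Step 4: Order so x ≤ y and verify: 236² + 376² = 55696 + 141376 = 197072 = n. ✓

n = 197072 = 236² + 376² (one valid representation with x ≤ y).


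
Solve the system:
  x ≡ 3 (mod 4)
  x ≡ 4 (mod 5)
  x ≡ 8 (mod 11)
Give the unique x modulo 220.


Moduli 4, 5, 11 are pairwise coprime; by CRT there is a unique solution modulo M = 4 · 5 · 11 = 220.
Solve pairwise, accumulating the modulus:
  Start with x ≡ 3 (mod 4).
  Combine with x ≡ 4 (mod 5): since gcd(4, 5) = 1, we get a unique residue mod 20.
    Write x = 3 + 4·t and substitute into x ≡ 4 (mod 5): 4·t ≡ 4 − 3 = 1 (mod 5).
    The inverse of 4 mod 5 is 4 (since 4·4 = 16 = 3·5 + 1), so t ≡ 4·1 = 4 ≡ 4 (mod 5).
    Then x = 3 + 4·4 = 19, valid modulo lcm(4, 5) = 20: x ≡ 19 (mod 20).
  Combine with x ≡ 8 (mod 11): since gcd(20, 11) = 1, we get a unique residue mod 220.
    Write x = 19 + 20·t and substitute into x ≡ 8 (mod 11): 20·t ≡ 8 − 19 = -11 (mod 11).
    Reduce coefficients mod 11: 9·t ≡ 0 (mod 11).
    The inverse of 9 mod 11 is 5 (since 9·5 = 45 = 4·11 + 1), so t ≡ 5·0 = 0 ≡ 0 (mod 11).
    Then x = 19 + 20·0 = 19, valid modulo lcm(20, 11) = 220: x ≡ 19 (mod 220).
Verify: 19 mod 4 = 3 ✓, 19 mod 5 = 4 ✓, 19 mod 11 = 8 ✓.

x ≡ 19 (mod 220).


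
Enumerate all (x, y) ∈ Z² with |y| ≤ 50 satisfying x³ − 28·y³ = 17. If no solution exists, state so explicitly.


The equation is x³ - 28y³ = 17. For fixed y, x³ = 28·y³ + 17, so a solution requires the RHS to be a perfect cube.
Strategy: iterate y from -50 to 50, compute RHS = 28·y³ + 17, and check whether it is a (positive or negative) perfect cube.
Check small values of y:
  y = 0: RHS = 17 is not a perfect cube.
  y = 1: RHS = 45 is not a perfect cube.
  y = -1: RHS = -11 is not a perfect cube.
  y = 2: RHS = 241 is not a perfect cube.
  y = -2: RHS = -207 is not a perfect cube.
  y = 3: RHS = 773 is not a perfect cube.
  y = -3: RHS = -739 is not a perfect cube.
Continuing the search up to |y| = 50 finds no solutions either.
No (x, y) in the scanned range satisfies the equation.

No integer solutions with |y| ≤ 50.


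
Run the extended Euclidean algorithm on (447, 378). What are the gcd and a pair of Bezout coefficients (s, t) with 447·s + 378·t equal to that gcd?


Euclidean algorithm on (447, 378) — divide until remainder is 0:
  447 = 1 · 378 + 69
  378 = 5 · 69 + 33
  69 = 2 · 33 + 3
  33 = 11 · 3 + 0
gcd(447, 378) = 3.
Track Bezout coefficients alongside the remainders: start with r₀ = 447 = a·1 + b·0 (s = 1, t = 0) and r₁ = 378 = a·0 + b·1 (s = 0, t = 1); each new remainder r_{k+1} = r_{k-1} − q_k·r_k inherits s_{k+1} = s_{k-1} − q_k·s_k, t_{k+1} = t_{k-1} − q_k·t_k, so r_k = a·s_k + b·t_k at every step:
  q = 1: r = 69, s = 1 − 1·0 = 1, t = 0 − 1·1 = -1  (check: 447·1 + 378·(-1) = 69)
  q = 5: r = 33, s = 0 − 5·1 = -5, t = 1 − 5·(-1) = 6  (check: 447·(-5) + 378·6 = 33)
  q = 2: r = 3, s = 1 − 2·(-5) = 11, t = -1 − 2·6 = -13  (check: 447·11 + 378·(-13) = 3)
The row with r = 3 (the gcd) gives the Bezout coefficients s = 11, t = -13.
Result: 447 · (11) + 378 · (-13) = 3.

gcd(447, 378) = 3; s = 11, t = -13 (check: 447·11 + 378·(-13) = 3).


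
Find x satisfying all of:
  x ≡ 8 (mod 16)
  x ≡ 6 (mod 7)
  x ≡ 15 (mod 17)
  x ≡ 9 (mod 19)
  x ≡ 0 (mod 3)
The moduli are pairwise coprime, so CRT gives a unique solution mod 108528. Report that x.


Product of moduli M = 16 · 7 · 17 · 19 · 3 = 108528.
Merge one congruence at a time:
  Start: x ≡ 8 (mod 16).
  Combine with x ≡ 6 (mod 7); new modulus lcm = 112.
    Write x = 8 + 16·t and substitute into x ≡ 6 (mod 7): 16·t ≡ 6 − 8 = -2 (mod 7).
    Reduce coefficients mod 7: 2·t ≡ 5 (mod 7).
    The inverse of 2 mod 7 is 4 (since 2·4 = 8 = 1·7 + 1), so t ≡ 4·5 = 20 ≡ 6 (mod 7).
    Then x = 8 + 16·6 = 104, valid modulo lcm(16, 7) = 112: x ≡ 104 (mod 112).
  Combine with x ≡ 15 (mod 17); new modulus lcm = 1904.
    Write x = 104 + 112·t and substitute into x ≡ 15 (mod 17): 112·t ≡ 15 − 104 = -89 (mod 17).
    Reduce coefficients mod 17: 10·t ≡ 13 (mod 17).
    The inverse of 10 mod 17 is 12 (since 10·12 = 120 = 7·17 + 1), so t ≡ 12·13 = 156 ≡ 3 (mod 17).
    Then x = 104 + 112·3 = 440, valid modulo lcm(112, 17) = 1904: x ≡ 440 (mod 1904).
  Combine with x ≡ 9 (mod 19); new modulus lcm = 36176.
    Write x = 440 + 1904·t and substitute into x ≡ 9 (mod 19): 1904·t ≡ 9 − 440 = -431 (mod 19).
    Reduce coefficients mod 19: 4·t ≡ 6 (mod 19).
    The inverse of 4 mod 19 is 5 (since 4·5 = 20 = 1·19 + 1), so t ≡ 5·6 = 30 ≡ 11 (mod 19).
    Then x = 440 + 1904·11 = 21384, valid modulo lcm(1904, 19) = 36176: x ≡ 21384 (mod 36176).
  Combine with x ≡ 0 (mod 3); new modulus lcm = 108528.
    Write x = 21384 + 36176·t and substitute into x ≡ 0 (mod 3): 36176·t ≡ 0 − 21384 = -21384 (mod 3).
    Reduce coefficients mod 3: 2·t ≡ 0 (mod 3).
    The inverse of 2 mod 3 is 2 (since 2·2 = 4 = 1·3 + 1), so t ≡ 2·0 = 0 ≡ 0 (mod 3).
    Then x = 21384 + 36176·0 = 21384, valid modulo lcm(36176, 3) = 108528: x ≡ 21384 (mod 108528).
Verify against each original: 21384 mod 16 = 8, 21384 mod 7 = 6, 21384 mod 17 = 15, 21384 mod 19 = 9, 21384 mod 3 = 0.

x ≡ 21384 (mod 108528).


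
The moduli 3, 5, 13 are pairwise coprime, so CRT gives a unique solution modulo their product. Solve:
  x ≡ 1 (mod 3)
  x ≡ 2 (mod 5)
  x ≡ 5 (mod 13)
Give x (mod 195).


Moduli 3, 5, 13 are pairwise coprime; by CRT there is a unique solution modulo M = 3 · 5 · 13 = 195.
Solve pairwise, accumulating the modulus:
  Start with x ≡ 1 (mod 3).
  Combine with x ≡ 2 (mod 5): since gcd(3, 5) = 1, we get a unique residue mod 15.
    Write x = 1 + 3·t and substitute into x ≡ 2 (mod 5): 3·t ≡ 2 − 1 = 1 (mod 5).
    The inverse of 3 mod 5 is 2 (since 3·2 = 6 = 1·5 + 1), so t ≡ 2·1 = 2 ≡ 2 (mod 5).
    Then x = 1 + 3·2 = 7, valid modulo lcm(3, 5) = 15: x ≡ 7 (mod 15).
  Combine with x ≡ 5 (mod 13): since gcd(15, 13) = 1, we get a unique residue mod 195.
    Write x = 7 + 15·t and substitute into x ≡ 5 (mod 13): 15·t ≡ 5 − 7 = -2 (mod 13).
    Reduce coefficients mod 13: 2·t ≡ 11 (mod 13).
    The inverse of 2 mod 13 is 7 (since 2·7 = 14 = 1·13 + 1), so t ≡ 7·11 = 77 ≡ 12 (mod 13).
    Then x = 7 + 15·12 = 187, valid modulo lcm(15, 13) = 195: x ≡ 187 (mod 195).
Verify: 187 mod 3 = 1 ✓, 187 mod 5 = 2 ✓, 187 mod 13 = 5 ✓.

x ≡ 187 (mod 195).


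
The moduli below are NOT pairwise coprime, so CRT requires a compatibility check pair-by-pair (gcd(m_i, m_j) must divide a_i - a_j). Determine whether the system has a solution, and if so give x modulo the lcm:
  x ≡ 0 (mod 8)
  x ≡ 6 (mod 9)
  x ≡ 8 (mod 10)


Moduli 8, 9, 10 are not pairwise coprime, so CRT works modulo lcm(m_i) when all pairwise compatibility conditions hold.
Pairwise compatibility: gcd(m_i, m_j) must divide a_i - a_j for every pair.
Merge one congruence at a time:
  Start: x ≡ 0 (mod 8).
  Combine with x ≡ 6 (mod 9): gcd(8, 9) = 1; 6 - 0 = 6, which IS divisible by 1, so compatible.
    Write x = 0 + 8·t and substitute into x ≡ 6 (mod 9): 8·t ≡ 6 − 0 = 6 (mod 9).
    The inverse of 8 mod 9 is 8 (since 8·8 = 64 = 7·9 + 1), so t ≡ 8·6 = 48 ≡ 3 (mod 9).
    Then x = 0 + 8·3 = 24, valid modulo lcm(8, 9) = 72: x ≡ 24 (mod 72).
  Combine with x ≡ 8 (mod 10): gcd(72, 10) = 2; 8 - 24 = -16, which IS divisible by 2, so compatible.
    Write x = 24 + 72·t and substitute into x ≡ 8 (mod 10): 72·t ≡ 8 − 24 = -16 (mod 10).
    Divide the congruence (and modulus) by g = 2: 36·t ≡ -8 (mod 5).
    Reduce coefficients mod 5: 1·t ≡ 2 (mod 5).
    So t ≡ 2 (mod 5).
    Then x = 24 + 72·2 = 168, valid modulo lcm(72, 10) = 360: x ≡ 168 (mod 360).
Verify: 168 mod 8 = 0, 168 mod 9 = 6, 168 mod 10 = 8.

x ≡ 168 (mod 360).


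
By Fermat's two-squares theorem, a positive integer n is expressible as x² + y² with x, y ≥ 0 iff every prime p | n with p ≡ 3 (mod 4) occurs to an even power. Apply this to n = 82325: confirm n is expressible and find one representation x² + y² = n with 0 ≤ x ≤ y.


Step 1: Factor n = 82325 = 5^2 · 37 · 89.
Step 2: Check the mod-4 condition on each prime factor: 5 ≡ 1 (mod 4), exponent 2; 37 ≡ 1 (mod 4), exponent 1; 89 ≡ 1 (mod 4), exponent 1.
All primes ≡ 3 (mod 4) appear to even exponent (or don't appear), so by the two-squares theorem n IS expressible as a sum of two squares.
Step 3: Build a representation. Group n = k² · m with k = 5 and m = 37 · 89 = 3293 (a product of primes ≡ 1 (mod 4)); a representation of m scales to one of n via (k·x)² + (k·y)² = k²(x² + y²). Each prime p ≡ 1 (mod 4) is itself a sum of two squares; find a² by testing p − a² for a perfect square:
  37: 37 − 1² = 36 = 6² ⇒ 37 = 1² + 6².
  89: 89 − 1² = 88, 89 − 2² = 85, 89 − 3² = 80, 89 − 4² = 73, 89 − 5² = 64 = 8² ⇒ 89 = 5² + 8².
  Combine using the Brahmagupta–Fibonacci identity (a² + b²)(c² + d²) = (ac − bd)² + (ad + bc)² = (ac + bd)² + (ad − bc)²:
  37 · 89 = 3293: from (1² + 6²)(5² + 8²), take (1·5 − 6·8, 1·8 + 6·5) = (5 − 48, 8 + 30) = (-43, 38); dropping signs (only squares matter) gives (43, 38); check 43² + 38² = 1849 + 1444 = 3293 ✓.
  Scale by k = 5: (5·43, 5·38) = (215, 190).
Step 4: Order so x ≤ y and verify: 190² + 215² = 36100 + 46225 = 82325 = n. ✓

n = 82325 = 190² + 215² (one valid representation with x ≤ y).


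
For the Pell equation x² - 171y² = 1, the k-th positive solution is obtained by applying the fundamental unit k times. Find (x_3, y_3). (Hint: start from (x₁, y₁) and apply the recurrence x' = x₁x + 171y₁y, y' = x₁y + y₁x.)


Step 1: Find the fundamental solution (x₁, y₁) of x² - 171y² = 1.
  Expand √171 as a continued fraction. a₀ = ⌊√171⌋ = 13; iterate m_{k+1} = d_k·a_k − m_k, d_{k+1} = (171 − m_{k+1}²)/d_k, a_{k+1} = ⌊(a₀ + m_{k+1})/d_{k+1}⌋ (starting m₀ = 0, d₀ = 1), with convergents p_k = a_k·p_{k-1} + p_{k-2}, q_k = a_k·q_{k-1} + q_{k-2} (p₋₁ = 1, q₋₁ = 0):
  k = 0: a₀ = 13; p₀/q₀ = 13/1; p₀² − 171·q₀² = 169 − 171 = -2.
  k = 1: m = 13, d = 2, a = ⌊(13 + 13)/2⌋ = 13; p/q = (13·13 + 1)/(13·1 + 0) = 170/13; p² − 171·q² = 28900 − 28899 = 1.
  The first convergent with p² − 171·q² = 1 gives the fundamental solution (x₁, y₁) = (170, 13).
Step 2: Apply the recurrence (x_{n+1}, y_{n+1}) = (x₁x_n + 171y₁y_n, x₁y_n + y₁x_n) repeatedly.
  From (x_1, y_1) = (170, 13): x_2 = 170·170 + 171·13·13 = 57799; y_2 = 170·13 + 13·170 = 4420.
  From (x_2, y_2) = (57799, 4420): x_3 = 170·57799 + 171·13·4420 = 19651490; y_3 = 170·4420 + 13·57799 = 1502787.
Step 3: Verify x_3² - 171·y_3² = 386181059220100 - 386181059220099 = 1 (should be 1). ✓

(x_1, y_1) = (170, 13); (x_3, y_3) = (19651490, 1502787).


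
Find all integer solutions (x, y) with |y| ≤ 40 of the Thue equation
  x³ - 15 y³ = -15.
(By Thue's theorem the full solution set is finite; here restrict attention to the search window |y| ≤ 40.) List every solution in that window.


The equation is x³ - 15y³ = -15. For fixed y, x³ = 15·y³ − 15, so a solution requires the RHS to be a perfect cube.
Strategy: iterate y from -40 to 40, compute RHS = 15·y³ − 15, and check whether it is a (positive or negative) perfect cube.
Check small values of y:
  y = 0: RHS = -15 is not a perfect cube.
  y = 1: RHS = 0 = (0)³ ⇒ x = 0 works.
  y = -1: RHS = -30 is not a perfect cube.
  y = 2: RHS = 105 is not a perfect cube.
  y = -2: RHS = -135 is not a perfect cube.
  y = 3: RHS = 390 is not a perfect cube.
  y = -3: RHS = -420 is not a perfect cube.
Continuing the search up to |y| = 40 finds no further solutions beyond those listed.
Collected solutions: (0, 1).

Solutions (with |y| ≤ 40): (0, 1).


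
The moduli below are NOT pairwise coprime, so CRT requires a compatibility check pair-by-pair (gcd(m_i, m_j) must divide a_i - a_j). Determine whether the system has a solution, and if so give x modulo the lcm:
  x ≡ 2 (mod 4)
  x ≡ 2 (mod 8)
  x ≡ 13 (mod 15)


Moduli 4, 8, 15 are not pairwise coprime, so CRT works modulo lcm(m_i) when all pairwise compatibility conditions hold.
Pairwise compatibility: gcd(m_i, m_j) must divide a_i - a_j for every pair.
Merge one congruence at a time:
  Start: x ≡ 2 (mod 4).
  Combine with x ≡ 2 (mod 8): gcd(4, 8) = 4; 2 - 2 = 0, which IS divisible by 4, so compatible.
    Write x = 2 + 4·t and substitute into x ≡ 2 (mod 8): 4·t ≡ 2 − 2 = 0 (mod 8).
    Divide the congruence (and modulus) by g = 4: 1·t ≡ 0 (mod 2).
    So t ≡ 0 (mod 2).
    Then x = 2 + 4·0 = 2, valid modulo lcm(4, 8) = 8: x ≡ 2 (mod 8).
  Combine with x ≡ 13 (mod 15): gcd(8, 15) = 1; 13 - 2 = 11, which IS divisible by 1, so compatible.
    Write x = 2 + 8·t and substitute into x ≡ 13 (mod 15): 8·t ≡ 13 − 2 = 11 (mod 15).
    The inverse of 8 mod 15 is 2 (since 8·2 = 16 = 1·15 + 1), so t ≡ 2·11 = 22 ≡ 7 (mod 15).
    Then x = 2 + 8·7 = 58, valid modulo lcm(8, 15) = 120: x ≡ 58 (mod 120).
Verify: 58 mod 4 = 2, 58 mod 8 = 2, 58 mod 15 = 13.

x ≡ 58 (mod 120).


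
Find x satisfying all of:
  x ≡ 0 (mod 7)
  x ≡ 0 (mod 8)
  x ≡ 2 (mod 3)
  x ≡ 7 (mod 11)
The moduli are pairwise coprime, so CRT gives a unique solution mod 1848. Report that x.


Product of moduli M = 7 · 8 · 3 · 11 = 1848.
Merge one congruence at a time:
  Start: x ≡ 0 (mod 7).
  Combine with x ≡ 0 (mod 8); new modulus lcm = 56.
    Write x = 0 + 7·t and substitute into x ≡ 0 (mod 8): 7·t ≡ 0 − 0 = 0 (mod 8).
    The inverse of 7 mod 8 is 7 (since 7·7 = 49 = 6·8 + 1), so t ≡ 7·0 = 0 ≡ 0 (mod 8).
    Then x = 0 + 7·0 = 0, valid modulo lcm(7, 8) = 56: x ≡ 0 (mod 56).
  Combine with x ≡ 2 (mod 3); new modulus lcm = 168.
    Write x = 0 + 56·t and substitute into x ≡ 2 (mod 3): 56·t ≡ 2 − 0 = 2 (mod 3).
    Reduce coefficients mod 3: 2·t ≡ 2 (mod 3).
    The inverse of 2 mod 3 is 2 (since 2·2 = 4 = 1·3 + 1), so t ≡ 2·2 = 4 ≡ 1 (mod 3).
    Then x = 0 + 56·1 = 56, valid modulo lcm(56, 3) = 168: x ≡ 56 (mod 168).
  Combine with x ≡ 7 (mod 11); new modulus lcm = 1848.
    Write x = 56 + 168·t and substitute into x ≡ 7 (mod 11): 168·t ≡ 7 − 56 = -49 (mod 11).
    Reduce coefficients mod 11: 3·t ≡ 6 (mod 11).
    The inverse of 3 mod 11 is 4 (since 3·4 = 12 = 1·11 + 1), so t ≡ 4·6 = 24 ≡ 2 (mod 11).
    Then x = 56 + 168·2 = 392, valid modulo lcm(168, 11) = 1848: x ≡ 392 (mod 1848).
Verify against each original: 392 mod 7 = 0, 392 mod 8 = 0, 392 mod 3 = 2, 392 mod 11 = 7.

x ≡ 392 (mod 1848).


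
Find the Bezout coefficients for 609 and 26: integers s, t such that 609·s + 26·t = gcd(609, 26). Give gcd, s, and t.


Euclidean algorithm on (609, 26) — divide until remainder is 0:
  609 = 23 · 26 + 11
  26 = 2 · 11 + 4
  11 = 2 · 4 + 3
  4 = 1 · 3 + 1
  3 = 3 · 1 + 0
gcd(609, 26) = 1.
Track Bezout coefficients alongside the remainders: start with r₀ = 609 = a·1 + b·0 (s = 1, t = 0) and r₁ = 26 = a·0 + b·1 (s = 0, t = 1); each new remainder r_{k+1} = r_{k-1} − q_k·r_k inherits s_{k+1} = s_{k-1} − q_k·s_k, t_{k+1} = t_{k-1} − q_k·t_k, so r_k = a·s_k + b·t_k at every step:
  q = 23: r = 11, s = 1 − 23·0 = 1, t = 0 − 23·1 = -23  (check: 609·1 + 26·(-23) = 11)
  q = 2: r = 4, s = 0 − 2·1 = -2, t = 1 − 2·(-23) = 47  (check: 609·(-2) + 26·47 = 4)
  q = 2: r = 3, s = 1 − 2·(-2) = 5, t = -23 − 2·47 = -117  (check: 609·5 + 26·(-117) = 3)
  q = 1: r = 1, s = -2 − 1·5 = -7, t = 47 − 1·(-117) = 164  (check: 609·(-7) + 26·164 = 1)
The row with r = 1 (the gcd) gives the Bezout coefficients s = -7, t = 164.
Result: 609 · (-7) + 26 · (164) = 1.

gcd(609, 26) = 1; s = -7, t = 164 (check: 609·(-7) + 26·164 = 1).


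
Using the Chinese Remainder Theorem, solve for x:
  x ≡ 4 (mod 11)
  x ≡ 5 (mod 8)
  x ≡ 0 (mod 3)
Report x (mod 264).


Moduli 11, 8, 3 are pairwise coprime; by CRT there is a unique solution modulo M = 11 · 8 · 3 = 264.
Solve pairwise, accumulating the modulus:
  Start with x ≡ 4 (mod 11).
  Combine with x ≡ 5 (mod 8): since gcd(11, 8) = 1, we get a unique residue mod 88.
    Write x = 4 + 11·t and substitute into x ≡ 5 (mod 8): 11·t ≡ 5 − 4 = 1 (mod 8).
    Reduce coefficients mod 8: 3·t ≡ 1 (mod 8).
    The inverse of 3 mod 8 is 3 (since 3·3 = 9 = 1·8 + 1), so t ≡ 3·1 = 3 ≡ 3 (mod 8).
    Then x = 4 + 11·3 = 37, valid modulo lcm(11, 8) = 88: x ≡ 37 (mod 88).
  Combine with x ≡ 0 (mod 3): since gcd(88, 3) = 1, we get a unique residue mod 264.
    Write x = 37 + 88·t and substitute into x ≡ 0 (mod 3): 88·t ≡ 0 − 37 = -37 (mod 3).
    Reduce coefficients mod 3: 1·t ≡ 2 (mod 3).
    So t ≡ 2 (mod 3).
    Then x = 37 + 88·2 = 213, valid modulo lcm(88, 3) = 264: x ≡ 213 (mod 264).
Verify: 213 mod 11 = 4 ✓, 213 mod 8 = 5 ✓, 213 mod 3 = 0 ✓.

x ≡ 213 (mod 264).


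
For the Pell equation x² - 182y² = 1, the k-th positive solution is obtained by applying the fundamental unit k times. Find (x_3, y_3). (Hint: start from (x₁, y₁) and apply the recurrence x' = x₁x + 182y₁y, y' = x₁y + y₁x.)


Step 1: Find the fundamental solution (x₁, y₁) of x² - 182y² = 1.
  Expand √182 as a continued fraction. a₀ = ⌊√182⌋ = 13; iterate m_{k+1} = d_k·a_k − m_k, d_{k+1} = (182 − m_{k+1}²)/d_k, a_{k+1} = ⌊(a₀ + m_{k+1})/d_{k+1}⌋ (starting m₀ = 0, d₀ = 1), with convergents p_k = a_k·p_{k-1} + p_{k-2}, q_k = a_k·q_{k-1} + q_{k-2} (p₋₁ = 1, q₋₁ = 0):
  k = 0: a₀ = 13; p₀/q₀ = 13/1; p₀² − 182·q₀² = 169 − 182 = -13.
  k = 1: m = 13, d = 13, a = ⌊(13 + 13)/13⌋ = 2; p/q = (2·13 + 1)/(2·1 + 0) = 27/2; p² − 182·q² = 729 − 728 = 1.
  The first convergent with p² − 182·q² = 1 gives the fundamental solution (x₁, y₁) = (27, 2).
Step 2: Apply the recurrence (x_{n+1}, y_{n+1}) = (x₁x_n + 182y₁y_n, x₁y_n + y₁x_n) repeatedly.
  From (x_1, y_1) = (27, 2): x_2 = 27·27 + 182·2·2 = 1457; y_2 = 27·2 + 2·27 = 108.
  From (x_2, y_2) = (1457, 108): x_3 = 27·1457 + 182·2·108 = 78651; y_3 = 27·108 + 2·1457 = 5830.
Step 3: Verify x_3² - 182·y_3² = 6185979801 - 6185979800 = 1 (should be 1). ✓

(x_1, y_1) = (27, 2); (x_3, y_3) = (78651, 5830).


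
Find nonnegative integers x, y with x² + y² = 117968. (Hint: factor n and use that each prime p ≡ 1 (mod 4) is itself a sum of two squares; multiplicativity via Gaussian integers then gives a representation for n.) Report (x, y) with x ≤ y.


Step 1: Factor n = 117968 = 2^4 · 73 · 101.
Step 2: Check the mod-4 condition on each prime factor: 2 = 2 (special); 73 ≡ 1 (mod 4), exponent 1; 101 ≡ 1 (mod 4), exponent 1.
All primes ≡ 3 (mod 4) appear to even exponent (or don't appear), so by the two-squares theorem n IS expressible as a sum of two squares.
Step 3: Build a representation. Group n = k² · m with k = 4 and m = 73 · 101 = 7373 (a product of primes ≡ 1 (mod 4)); a representation of m scales to one of n via (k·x)² + (k·y)² = k²(x² + y²). Each prime p ≡ 1 (mod 4) is itself a sum of two squares; find a² by testing p − a² for a perfect square:
  73: 73 − 1² = 72, 73 − 2² = 69, 73 − 3² = 64 = 8² ⇒ 73 = 3² + 8².
  101: 101 − 1² = 100 = 10² ⇒ 101 = 1² + 10².
  Combine using the Brahmagupta–Fibonacci identity (a² + b²)(c² + d²) = (ac − bd)² + (ad + bc)² = (ac + bd)² + (ad − bc)²:
  73 · 101 = 7373: from (3² + 8²)(1² + 10²), take (3·1 − 8·10, 3·10 + 8·1) = (3 − 80, 30 + 8) = (-77, 38); dropping signs (only squares matter) gives (77, 38); check 77² + 38² = 5929 + 1444 = 7373 ✓.
  Scale by k = 4: (4·77, 4·38) = (308, 152).
Step 4: Order so x ≤ y and verify: 152² + 308² = 23104 + 94864 = 117968 = n. ✓

n = 117968 = 152² + 308² (one valid representation with x ≤ y).


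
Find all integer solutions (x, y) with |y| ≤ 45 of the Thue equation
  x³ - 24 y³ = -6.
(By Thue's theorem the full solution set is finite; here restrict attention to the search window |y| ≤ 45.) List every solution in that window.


The equation is x³ - 24y³ = -6. For fixed y, x³ = 24·y³ − 6, so a solution requires the RHS to be a perfect cube.
Strategy: iterate y from -45 to 45, compute RHS = 24·y³ − 6, and check whether it is a (positive or negative) perfect cube.
Check small values of y:
  y = 0: RHS = -6 is not a perfect cube.
  y = 1: RHS = 18 is not a perfect cube.
  y = -1: RHS = -30 is not a perfect cube.
  y = 2: RHS = 186 is not a perfect cube.
  y = -2: RHS = -198 is not a perfect cube.
  y = 3: RHS = 642 is not a perfect cube.
  y = -3: RHS = -654 is not a perfect cube.
Continuing the search up to |y| = 45 finds no solutions either.
No (x, y) in the scanned range satisfies the equation.

No integer solutions with |y| ≤ 45.


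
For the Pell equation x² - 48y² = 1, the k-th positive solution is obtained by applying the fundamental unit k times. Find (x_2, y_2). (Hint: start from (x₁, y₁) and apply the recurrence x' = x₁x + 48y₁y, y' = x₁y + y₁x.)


Step 1: Find the fundamental solution (x₁, y₁) of x² - 48y² = 1.
  Expand √48 as a continued fraction. a₀ = ⌊√48⌋ = 6; iterate m_{k+1} = d_k·a_k − m_k, d_{k+1} = (48 − m_{k+1}²)/d_k, a_{k+1} = ⌊(a₀ + m_{k+1})/d_{k+1}⌋ (starting m₀ = 0, d₀ = 1), with convergents p_k = a_k·p_{k-1} + p_{k-2}, q_k = a_k·q_{k-1} + q_{k-2} (p₋₁ = 1, q₋₁ = 0):
  k = 0: a₀ = 6; p₀/q₀ = 6/1; p₀² − 48·q₀² = 36 − 48 = -12.
  k = 1: m = 6, d = 12, a = ⌊(6 + 6)/12⌋ = 1; p/q = (1·6 + 1)/(1·1 + 0) = 7/1; p² − 48·q² = 49 − 48 = 1.
  The first convergent with p² − 48·q² = 1 gives the fundamental solution (x₁, y₁) = (7, 1).
Step 2: Apply the recurrence (x_{n+1}, y_{n+1}) = (x₁x_n + 48y₁y_n, x₁y_n + y₁x_n) repeatedly.
  From (x_1, y_1) = (7, 1): x_2 = 7·7 + 48·1·1 = 97; y_2 = 7·1 + 1·7 = 14.
Step 3: Verify x_2² - 48·y_2² = 9409 - 9408 = 1 (should be 1). ✓

(x_1, y_1) = (7, 1); (x_2, y_2) = (97, 14).


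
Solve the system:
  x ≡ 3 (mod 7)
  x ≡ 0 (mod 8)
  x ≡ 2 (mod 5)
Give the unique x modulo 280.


Moduli 7, 8, 5 are pairwise coprime; by CRT there is a unique solution modulo M = 7 · 8 · 5 = 280.
Solve pairwise, accumulating the modulus:
  Start with x ≡ 3 (mod 7).
  Combine with x ≡ 0 (mod 8): since gcd(7, 8) = 1, we get a unique residue mod 56.
    Write x = 3 + 7·t and substitute into x ≡ 0 (mod 8): 7·t ≡ 0 − 3 = -3 (mod 8).
    Reduce coefficients mod 8: 7·t ≡ 5 (mod 8).
    The inverse of 7 mod 8 is 7 (since 7·7 = 49 = 6·8 + 1), so t ≡ 7·5 = 35 ≡ 3 (mod 8).
    Then x = 3 + 7·3 = 24, valid modulo lcm(7, 8) = 56: x ≡ 24 (mod 56).
  Combine with x ≡ 2 (mod 5): since gcd(56, 5) = 1, we get a unique residue mod 280.
    Write x = 24 + 56·t and substitute into x ≡ 2 (mod 5): 56·t ≡ 2 − 24 = -22 (mod 5).
    Reduce coefficients mod 5: 1·t ≡ 3 (mod 5).
    So t ≡ 3 (mod 5).
    Then x = 24 + 56·3 = 192, valid modulo lcm(56, 5) = 280: x ≡ 192 (mod 280).
Verify: 192 mod 7 = 3 ✓, 192 mod 8 = 0 ✓, 192 mod 5 = 2 ✓.

x ≡ 192 (mod 280).


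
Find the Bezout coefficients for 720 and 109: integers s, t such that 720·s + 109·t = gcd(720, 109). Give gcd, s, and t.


Euclidean algorithm on (720, 109) — divide until remainder is 0:
  720 = 6 · 109 + 66
  109 = 1 · 66 + 43
  66 = 1 · 43 + 23
  43 = 1 · 23 + 20
  23 = 1 · 20 + 3
  20 = 6 · 3 + 2
  3 = 1 · 2 + 1
  2 = 2 · 1 + 0
gcd(720, 109) = 1.
Track Bezout coefficients alongside the remainders: start with r₀ = 720 = a·1 + b·0 (s = 1, t = 0) and r₁ = 109 = a·0 + b·1 (s = 0, t = 1); each new remainder r_{k+1} = r_{k-1} − q_k·r_k inherits s_{k+1} = s_{k-1} − q_k·s_k, t_{k+1} = t_{k-1} − q_k·t_k, so r_k = a·s_k + b·t_k at every step:
  q = 6: r = 66, s = 1 − 6·0 = 1, t = 0 − 6·1 = -6  (check: 720·1 + 109·(-6) = 66)
  q = 1: r = 43, s = 0 − 1·1 = -1, t = 1 − 1·(-6) = 7  (check: 720·(-1) + 109·7 = 43)
  q = 1: r = 23, s = 1 − 1·(-1) = 2, t = -6 − 1·7 = -13  (check: 720·2 + 109·(-13) = 23)
  q = 1: r = 20, s = -1 − 1·2 = -3, t = 7 − 1·(-13) = 20  (check: 720·(-3) + 109·20 = 20)
  q = 1: r = 3, s = 2 − 1·(-3) = 5, t = -13 − 1·20 = -33  (check: 720·5 + 109·(-33) = 3)
  q = 6: r = 2, s = -3 − 6·5 = -33, t = 20 − 6·(-33) = 218  (check: 720·(-33) + 109·218 = 2)
  q = 1: r = 1, s = 5 − 1·(-33) = 38, t = -33 − 1·218 = -251  (check: 720·38 + 109·(-251) = 1)
The row with r = 1 (the gcd) gives the Bezout coefficients s = 38, t = -251.
Result: 720 · (38) + 109 · (-251) = 1.

gcd(720, 109) = 1; s = 38, t = -251 (check: 720·38 + 109·(-251) = 1).


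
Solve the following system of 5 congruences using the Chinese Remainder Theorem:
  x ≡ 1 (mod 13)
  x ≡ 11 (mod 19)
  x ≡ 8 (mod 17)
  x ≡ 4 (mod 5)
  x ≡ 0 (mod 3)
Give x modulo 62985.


Product of moduli M = 13 · 19 · 17 · 5 · 3 = 62985.
Merge one congruence at a time:
  Start: x ≡ 1 (mod 13).
  Combine with x ≡ 11 (mod 19); new modulus lcm = 247.
    Write x = 1 + 13·t and substitute into x ≡ 11 (mod 19): 13·t ≡ 11 − 1 = 10 (mod 19).
    The inverse of 13 mod 19 is 3 (since 13·3 = 39 = 2·19 + 1), so t ≡ 3·10 = 30 ≡ 11 (mod 19).
    Then x = 1 + 13·11 = 144, valid modulo lcm(13, 19) = 247: x ≡ 144 (mod 247).
  Combine with x ≡ 8 (mod 17); new modulus lcm = 4199.
    Write x = 144 + 247·t and substitute into x ≡ 8 (mod 17): 247·t ≡ 8 − 144 = -136 (mod 17).
    Reduce coefficients mod 17: 9·t ≡ 0 (mod 17).
    The inverse of 9 mod 17 is 2 (since 9·2 = 18 = 1·17 + 1), so t ≡ 2·0 = 0 ≡ 0 (mod 17).
    Then x = 144 + 247·0 = 144, valid modulo lcm(247, 17) = 4199: x ≡ 144 (mod 4199).
  Combine with x ≡ 4 (mod 5); new modulus lcm = 20995.
    Write x = 144 + 4199·t and substitute into x ≡ 4 (mod 5): 4199·t ≡ 4 − 144 = -140 (mod 5).
    Reduce coefficients mod 5: 4·t ≡ 0 (mod 5).
    The inverse of 4 mod 5 is 4 (since 4·4 = 16 = 3·5 + 1), so t ≡ 4·0 = 0 ≡ 0 (mod 5).
    Then x = 144 + 4199·0 = 144, valid modulo lcm(4199, 5) = 20995: x ≡ 144 (mod 20995).
  Combine with x ≡ 0 (mod 3); new modulus lcm = 62985.
    Write x = 144 + 20995·t and substitute into x ≡ 0 (mod 3): 20995·t ≡ 0 − 144 = -144 (mod 3).
    Reduce coefficients mod 3: 1·t ≡ 0 (mod 3).
    So t ≡ 0 (mod 3).
    Then x = 144 + 20995·0 = 144, valid modulo lcm(20995, 3) = 62985: x ≡ 144 (mod 62985).
Verify against each original: 144 mod 13 = 1, 144 mod 19 = 11, 144 mod 17 = 8, 144 mod 5 = 4, 144 mod 3 = 0.

x ≡ 144 (mod 62985).


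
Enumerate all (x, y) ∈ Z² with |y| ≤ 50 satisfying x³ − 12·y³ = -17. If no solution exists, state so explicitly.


The equation is x³ - 12y³ = -17. For fixed y, x³ = 12·y³ − 17, so a solution requires the RHS to be a perfect cube.
Strategy: iterate y from -50 to 50, compute RHS = 12·y³ − 17, and check whether it is a (positive or negative) perfect cube.
Check small values of y:
  y = 0: RHS = -17 is not a perfect cube.
  y = 1: RHS = -5 is not a perfect cube.
  y = -1: RHS = -29 is not a perfect cube.
  y = 2: RHS = 79 is not a perfect cube.
  y = -2: RHS = -113 is not a perfect cube.
  y = 3: RHS = 307 is not a perfect cube.
  y = -3: RHS = -341 is not a perfect cube.
Continuing the search up to |y| = 50 finds no solutions either.
No (x, y) in the scanned range satisfies the equation.

No integer solutions with |y| ≤ 50.
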